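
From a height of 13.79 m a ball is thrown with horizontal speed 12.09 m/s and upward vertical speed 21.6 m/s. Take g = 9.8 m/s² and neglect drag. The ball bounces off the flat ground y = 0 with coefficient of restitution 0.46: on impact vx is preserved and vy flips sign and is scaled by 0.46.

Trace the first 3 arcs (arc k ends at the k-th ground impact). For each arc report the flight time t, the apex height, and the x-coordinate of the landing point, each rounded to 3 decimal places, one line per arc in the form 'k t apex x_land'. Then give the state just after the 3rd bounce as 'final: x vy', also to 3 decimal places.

1 4.974 37.594 60.135
2 2.548 7.955 90.944
3 1.172 1.683 105.116
final: 105.116 2.642

Arc 1: start y=13.790, vy=21.600 → t=4.974, apex=37.594, x_land=60.135, impact vy=-27.145
  bounce: vy ← 0.46·27.145 = 12.487
Arc 2: start y=0.000, vy=12.487 → t=2.548, apex=7.955, x_land=90.944, impact vy=-12.487
  bounce: vy ← 0.46·12.487 = 5.744
Arc 3: start y=0.000, vy=5.744 → t=1.172, apex=1.683, x_land=105.116, impact vy=-5.744
  bounce: vy ← 0.46·5.744 = 2.642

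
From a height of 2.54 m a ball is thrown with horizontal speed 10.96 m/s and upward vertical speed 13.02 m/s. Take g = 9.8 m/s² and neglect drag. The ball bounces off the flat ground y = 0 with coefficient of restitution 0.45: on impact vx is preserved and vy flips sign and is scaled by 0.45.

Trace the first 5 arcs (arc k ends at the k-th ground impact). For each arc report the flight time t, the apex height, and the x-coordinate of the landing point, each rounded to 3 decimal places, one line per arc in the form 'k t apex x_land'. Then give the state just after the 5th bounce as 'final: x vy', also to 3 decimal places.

1 2.840 11.189 31.123
2 1.360 2.266 46.029
3 0.612 0.459 52.736
4 0.275 0.093 55.755
5 0.124 0.019 57.113
final: 57.113 0.273

Arc 1: start y=2.540, vy=13.020 → t=2.840, apex=11.189, x_land=31.123, impact vy=-14.809
  bounce: vy ← 0.45·14.809 = 6.664
Arc 2: start y=0.000, vy=6.664 → t=1.360, apex=2.266, x_land=46.029, impact vy=-6.664
  bounce: vy ← 0.45·6.664 = 2.999
Arc 3: start y=0.000, vy=2.999 → t=0.612, apex=0.459, x_land=52.736, impact vy=-2.999
  bounce: vy ← 0.45·2.999 = 1.349
Arc 4: start y=0.000, vy=1.349 → t=0.275, apex=0.093, x_land=55.755, impact vy=-1.349
  bounce: vy ← 0.45·1.349 = 0.607
Arc 5: start y=0.000, vy=0.607 → t=0.124, apex=0.019, x_land=57.113, impact vy=-0.607
  bounce: vy ← 0.45·0.607 = 0.273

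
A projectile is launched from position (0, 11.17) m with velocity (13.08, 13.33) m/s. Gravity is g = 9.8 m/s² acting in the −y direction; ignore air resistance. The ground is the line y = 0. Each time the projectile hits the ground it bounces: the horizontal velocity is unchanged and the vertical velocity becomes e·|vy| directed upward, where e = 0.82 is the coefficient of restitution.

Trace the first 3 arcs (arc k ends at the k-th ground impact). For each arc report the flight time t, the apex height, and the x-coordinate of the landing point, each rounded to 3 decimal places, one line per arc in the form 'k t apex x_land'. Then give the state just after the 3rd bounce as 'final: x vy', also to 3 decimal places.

1 3.392 20.236 44.372
2 3.333 13.607 87.965
3 2.733 9.149 123.711
final: 123.711 10.981

Arc 1: start y=11.170, vy=13.330 → t=3.392, apex=20.236, x_land=44.372, impact vy=-19.915
  bounce: vy ← 0.82·19.915 = 16.331
Arc 2: start y=0.000, vy=16.331 → t=3.333, apex=13.607, x_land=87.965, impact vy=-16.331
  bounce: vy ← 0.82·16.331 = 13.391
Arc 3: start y=0.000, vy=13.391 → t=2.733, apex=9.149, x_land=123.711, impact vy=-13.391
  bounce: vy ← 0.82·13.391 = 10.981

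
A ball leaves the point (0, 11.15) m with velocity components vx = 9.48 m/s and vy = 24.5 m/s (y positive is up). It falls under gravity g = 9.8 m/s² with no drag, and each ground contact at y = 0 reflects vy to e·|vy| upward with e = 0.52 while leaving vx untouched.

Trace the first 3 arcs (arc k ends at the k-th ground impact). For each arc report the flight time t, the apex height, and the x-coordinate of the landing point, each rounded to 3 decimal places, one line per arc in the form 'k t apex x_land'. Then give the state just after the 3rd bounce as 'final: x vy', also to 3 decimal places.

1 5.420 41.775 51.380
2 3.037 11.296 80.168
3 1.579 3.054 95.137
final: 95.137 4.023

Arc 1: start y=11.150, vy=24.500 → t=5.420, apex=41.775, x_land=51.380, impact vy=-28.615
  bounce: vy ← 0.52·28.615 = 14.880
Arc 2: start y=0.000, vy=14.880 → t=3.037, apex=11.296, x_land=80.168, impact vy=-14.880
  bounce: vy ← 0.52·14.880 = 7.737
Arc 3: start y=0.000, vy=7.737 → t=1.579, apex=3.054, x_land=95.137, impact vy=-7.737
  bounce: vy ← 0.52·7.737 = 4.023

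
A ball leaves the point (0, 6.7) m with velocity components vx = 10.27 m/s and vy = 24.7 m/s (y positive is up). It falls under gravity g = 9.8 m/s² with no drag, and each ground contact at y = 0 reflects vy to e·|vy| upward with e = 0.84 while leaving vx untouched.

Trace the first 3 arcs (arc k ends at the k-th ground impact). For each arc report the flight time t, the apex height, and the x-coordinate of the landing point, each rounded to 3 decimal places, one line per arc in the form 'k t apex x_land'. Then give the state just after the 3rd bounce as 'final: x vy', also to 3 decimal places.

Arc 1: start y=6.700, vy=24.700 → t=5.299, apex=37.827, x_land=54.419, impact vy=-27.229
  bounce: vy ← 0.84·27.229 = 22.872
Arc 2: start y=0.000, vy=22.872 → t=4.668, apex=26.691, x_land=102.358, impact vy=-22.872
  bounce: vy ← 0.84·22.872 = 19.213
Arc 3: start y=0.000, vy=19.213 → t=3.921, apex=18.833, x_land=142.626, impact vy=-19.213
  bounce: vy ← 0.84·19.213 = 16.139

1 5.299 37.827 54.419
2 4.668 26.691 102.358
3 3.921 18.833 142.626
final: 142.626 16.139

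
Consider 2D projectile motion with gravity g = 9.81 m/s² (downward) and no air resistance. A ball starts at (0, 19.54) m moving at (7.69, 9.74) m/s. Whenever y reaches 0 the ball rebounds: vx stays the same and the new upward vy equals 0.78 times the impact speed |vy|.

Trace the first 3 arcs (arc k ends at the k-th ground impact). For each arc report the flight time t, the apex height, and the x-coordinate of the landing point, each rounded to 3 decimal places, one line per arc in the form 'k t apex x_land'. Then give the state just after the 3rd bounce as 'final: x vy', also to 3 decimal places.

1 3.222 24.375 24.778
2 3.478 14.830 51.521
3 2.713 9.023 72.380
final: 72.380 10.378

Arc 1: start y=19.540, vy=9.740 → t=3.222, apex=24.375, x_land=24.778, impact vy=-21.869
  bounce: vy ← 0.78·21.869 = 17.058
Arc 2: start y=0.000, vy=17.058 → t=3.478, apex=14.830, x_land=51.521, impact vy=-17.058
  bounce: vy ← 0.78·17.058 = 13.305
Arc 3: start y=0.000, vy=13.305 → t=2.713, apex=9.023, x_land=72.380, impact vy=-13.305
  bounce: vy ← 0.78·13.305 = 10.378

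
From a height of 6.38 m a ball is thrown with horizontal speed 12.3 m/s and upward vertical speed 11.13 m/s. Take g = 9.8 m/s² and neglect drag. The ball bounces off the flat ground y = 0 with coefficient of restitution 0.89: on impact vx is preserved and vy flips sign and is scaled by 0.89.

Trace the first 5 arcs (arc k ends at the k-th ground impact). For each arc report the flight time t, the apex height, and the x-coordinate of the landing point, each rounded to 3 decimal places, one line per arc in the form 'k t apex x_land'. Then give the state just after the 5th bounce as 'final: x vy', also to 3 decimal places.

Arc 1: start y=6.380, vy=11.130 → t=2.746, apex=12.700, x_land=33.771, impact vy=-15.777
  bounce: vy ← 0.89·15.777 = 14.042
Arc 2: start y=0.000, vy=14.042 → t=2.866, apex=10.060, x_land=69.019, impact vy=-14.042
  bounce: vy ← 0.89·14.042 = 12.497
Arc 3: start y=0.000, vy=12.497 → t=2.550, apex=7.968, x_land=100.390, impact vy=-12.497
  bounce: vy ← 0.89·12.497 = 11.123
Arc 4: start y=0.000, vy=11.123 → t=2.270, apex=6.312, x_land=128.310, impact vy=-11.123
  bounce: vy ← 0.89·11.123 = 9.899
Arc 5: start y=0.000, vy=9.899 → t=2.020, apex=5.000, x_land=153.159, impact vy=-9.899
  bounce: vy ← 0.89·9.899 = 8.810

1 2.746 12.700 33.771
2 2.866 10.060 69.019
3 2.550 7.968 100.390
4 2.270 6.312 128.310
5 2.020 5.000 153.159
final: 153.159 8.810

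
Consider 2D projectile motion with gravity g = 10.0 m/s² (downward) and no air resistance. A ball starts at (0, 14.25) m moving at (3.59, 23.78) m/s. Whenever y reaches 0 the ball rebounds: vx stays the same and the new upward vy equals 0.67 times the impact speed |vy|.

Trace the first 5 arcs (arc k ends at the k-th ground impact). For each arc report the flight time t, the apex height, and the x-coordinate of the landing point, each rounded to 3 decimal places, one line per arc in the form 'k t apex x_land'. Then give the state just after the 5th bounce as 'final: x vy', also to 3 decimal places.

Arc 1: start y=14.250, vy=23.780 → t=5.294, apex=42.524, x_land=19.007, impact vy=-29.163
  bounce: vy ← 0.67·29.163 = 19.539
Arc 2: start y=0.000, vy=19.539 → t=3.908, apex=19.089, x_land=33.036, impact vy=-19.539
  bounce: vy ← 0.67·19.539 = 13.091
Arc 3: start y=0.000, vy=13.091 → t=2.618, apex=8.569, x_land=42.435, impact vy=-13.091
  bounce: vy ← 0.67·13.091 = 8.771
Arc 4: start y=0.000, vy=8.771 → t=1.754, apex=3.847, x_land=48.733, impact vy=-8.771
  bounce: vy ← 0.67·8.771 = 5.877
Arc 5: start y=0.000, vy=5.877 → t=1.175, apex=1.727, x_land=52.953, impact vy=-5.877
  bounce: vy ← 0.67·5.877 = 3.937

1 5.294 42.524 19.007
2 3.908 19.089 33.036
3 2.618 8.569 42.435
4 1.754 3.847 48.733
5 1.175 1.727 52.953
final: 52.953 3.937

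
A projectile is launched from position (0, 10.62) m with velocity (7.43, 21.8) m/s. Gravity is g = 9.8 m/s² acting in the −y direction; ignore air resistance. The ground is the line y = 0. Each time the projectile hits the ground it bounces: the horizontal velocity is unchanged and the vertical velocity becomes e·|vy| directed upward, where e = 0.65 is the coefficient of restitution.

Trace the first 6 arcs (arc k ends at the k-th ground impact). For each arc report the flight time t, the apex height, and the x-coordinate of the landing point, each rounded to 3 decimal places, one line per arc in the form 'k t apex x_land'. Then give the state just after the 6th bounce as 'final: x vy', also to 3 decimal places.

1 4.892 34.867 36.348
2 3.468 14.731 62.113
3 2.254 6.224 78.861
4 1.465 2.630 89.747
5 0.952 1.111 96.823
6 0.619 0.469 101.422
final: 101.422 1.972

Arc 1: start y=10.620, vy=21.800 → t=4.892, apex=34.867, x_land=36.348, impact vy=-26.142
  bounce: vy ← 0.65·26.142 = 16.992
Arc 2: start y=0.000, vy=16.992 → t=3.468, apex=14.731, x_land=62.113, impact vy=-16.992
  bounce: vy ← 0.65·16.992 = 11.045
Arc 3: start y=0.000, vy=11.045 → t=2.254, apex=6.224, x_land=78.861, impact vy=-11.045
  bounce: vy ← 0.65·11.045 = 7.179
Arc 4: start y=0.000, vy=7.179 → t=1.465, apex=2.630, x_land=89.747, impact vy=-7.179
  bounce: vy ← 0.65·7.179 = 4.666
Arc 5: start y=0.000, vy=4.666 → t=0.952, apex=1.111, x_land=96.823, impact vy=-4.666
  bounce: vy ← 0.65·4.666 = 3.033
Arc 6: start y=0.000, vy=3.033 → t=0.619, apex=0.469, x_land=101.422, impact vy=-3.033
  bounce: vy ← 0.65·3.033 = 1.972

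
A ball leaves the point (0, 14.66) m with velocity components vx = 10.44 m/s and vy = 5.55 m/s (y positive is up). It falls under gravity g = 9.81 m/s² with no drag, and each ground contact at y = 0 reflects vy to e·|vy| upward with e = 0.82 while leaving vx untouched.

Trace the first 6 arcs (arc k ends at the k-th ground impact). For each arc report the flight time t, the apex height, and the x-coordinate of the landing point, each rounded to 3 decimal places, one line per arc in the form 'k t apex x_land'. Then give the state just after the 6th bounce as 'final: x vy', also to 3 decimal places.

Arc 1: start y=14.660, vy=5.550 → t=2.385, apex=16.230, x_land=24.897, impact vy=-17.845
  bounce: vy ← 0.82·17.845 = 14.633
Arc 2: start y=0.000, vy=14.633 → t=2.983, apex=10.913, x_land=56.042, impact vy=-14.633
  bounce: vy ← 0.82·14.633 = 11.999
Arc 3: start y=0.000, vy=11.999 → t=2.446, apex=7.338, x_land=81.580, impact vy=-11.999
  bounce: vy ← 0.82·11.999 = 9.839
Arc 4: start y=0.000, vy=9.839 → t=2.006, apex=4.934, x_land=102.522, impact vy=-9.839
  bounce: vy ← 0.82·9.839 = 8.068
Arc 5: start y=0.000, vy=8.068 → t=1.645, apex=3.318, x_land=119.694, impact vy=-8.068
  bounce: vy ← 0.82·8.068 = 6.616
Arc 6: start y=0.000, vy=6.616 → t=1.349, apex=2.231, x_land=133.775, impact vy=-6.616
  bounce: vy ← 0.82·6.616 = 5.425

1 2.385 16.230 24.897
2 2.983 10.913 56.042
3 2.446 7.338 81.580
4 2.006 4.934 102.522
5 1.645 3.318 119.694
6 1.349 2.231 133.775
final: 133.775 5.425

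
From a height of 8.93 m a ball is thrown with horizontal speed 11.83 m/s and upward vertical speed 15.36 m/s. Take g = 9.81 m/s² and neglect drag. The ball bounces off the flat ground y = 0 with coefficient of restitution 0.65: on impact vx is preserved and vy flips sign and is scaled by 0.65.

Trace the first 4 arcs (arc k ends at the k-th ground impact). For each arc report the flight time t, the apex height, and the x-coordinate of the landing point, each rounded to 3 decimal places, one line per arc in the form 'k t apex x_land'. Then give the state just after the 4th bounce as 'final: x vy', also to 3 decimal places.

1 3.633 20.955 42.974
2 2.687 8.853 74.762
3 1.747 3.741 95.423
4 1.135 1.580 108.853
final: 108.853 3.619

Arc 1: start y=8.930, vy=15.360 → t=3.633, apex=20.955, x_land=42.974, impact vy=-20.276
  bounce: vy ← 0.65·20.276 = 13.180
Arc 2: start y=0.000, vy=13.180 → t=2.687, apex=8.853, x_land=74.762, impact vy=-13.180
  bounce: vy ← 0.65·13.180 = 8.567
Arc 3: start y=0.000, vy=8.567 → t=1.747, apex=3.741, x_land=95.423, impact vy=-8.567
  bounce: vy ← 0.65·8.567 = 5.568
Arc 4: start y=0.000, vy=5.568 → t=1.135, apex=1.580, x_land=108.853, impact vy=-5.568
  bounce: vy ← 0.65·5.568 = 3.619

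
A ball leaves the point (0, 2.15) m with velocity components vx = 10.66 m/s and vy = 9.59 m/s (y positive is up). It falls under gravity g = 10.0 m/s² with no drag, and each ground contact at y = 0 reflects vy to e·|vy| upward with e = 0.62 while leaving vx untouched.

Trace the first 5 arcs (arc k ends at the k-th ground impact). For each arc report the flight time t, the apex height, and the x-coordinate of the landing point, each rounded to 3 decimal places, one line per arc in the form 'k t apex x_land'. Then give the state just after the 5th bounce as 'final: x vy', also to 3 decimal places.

1 2.121 6.748 22.607
2 1.441 2.594 37.964
3 0.893 0.997 47.485
4 0.554 0.383 53.388
5 0.343 0.147 57.048
final: 57.048 1.064

Arc 1: start y=2.150, vy=9.590 → t=2.121, apex=6.748, x_land=22.607, impact vy=-11.618
  bounce: vy ← 0.62·11.618 = 7.203
Arc 2: start y=0.000, vy=7.203 → t=1.441, apex=2.594, x_land=37.964, impact vy=-7.203
  bounce: vy ← 0.62·7.203 = 4.466
Arc 3: start y=0.000, vy=4.466 → t=0.893, apex=0.997, x_land=47.485, impact vy=-4.466
  bounce: vy ← 0.62·4.466 = 2.769
Arc 4: start y=0.000, vy=2.769 → t=0.554, apex=0.383, x_land=53.388, impact vy=-2.769
  bounce: vy ← 0.62·2.769 = 1.717
Arc 5: start y=0.000, vy=1.717 → t=0.343, apex=0.147, x_land=57.048, impact vy=-1.717
  bounce: vy ← 0.62·1.717 = 1.064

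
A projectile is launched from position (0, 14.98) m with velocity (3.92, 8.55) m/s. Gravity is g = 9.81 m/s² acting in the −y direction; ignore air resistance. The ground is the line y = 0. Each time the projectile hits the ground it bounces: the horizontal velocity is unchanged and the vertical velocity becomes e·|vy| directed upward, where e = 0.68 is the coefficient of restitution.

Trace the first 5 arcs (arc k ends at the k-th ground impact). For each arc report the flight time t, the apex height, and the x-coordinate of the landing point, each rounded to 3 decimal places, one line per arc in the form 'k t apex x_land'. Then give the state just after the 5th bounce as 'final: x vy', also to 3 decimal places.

1 2.824 18.706 11.072
2 2.656 8.650 21.483
3 1.806 4.000 28.562
4 1.228 1.849 33.376
5 0.835 0.855 36.650
final: 36.650 2.785

Arc 1: start y=14.980, vy=8.550 → t=2.824, apex=18.706, x_land=11.072, impact vy=-19.158
  bounce: vy ← 0.68·19.158 = 13.027
Arc 2: start y=0.000, vy=13.027 → t=2.656, apex=8.650, x_land=21.483, impact vy=-13.027
  bounce: vy ← 0.68·13.027 = 8.858
Arc 3: start y=0.000, vy=8.858 → t=1.806, apex=4.000, x_land=28.562, impact vy=-8.858
  bounce: vy ← 0.68·8.858 = 6.024
Arc 4: start y=0.000, vy=6.024 → t=1.228, apex=1.849, x_land=33.376, impact vy=-6.024
  bounce: vy ← 0.68·6.024 = 4.096
Arc 5: start y=0.000, vy=4.096 → t=0.835, apex=0.855, x_land=36.650, impact vy=-4.096
  bounce: vy ← 0.68·4.096 = 2.785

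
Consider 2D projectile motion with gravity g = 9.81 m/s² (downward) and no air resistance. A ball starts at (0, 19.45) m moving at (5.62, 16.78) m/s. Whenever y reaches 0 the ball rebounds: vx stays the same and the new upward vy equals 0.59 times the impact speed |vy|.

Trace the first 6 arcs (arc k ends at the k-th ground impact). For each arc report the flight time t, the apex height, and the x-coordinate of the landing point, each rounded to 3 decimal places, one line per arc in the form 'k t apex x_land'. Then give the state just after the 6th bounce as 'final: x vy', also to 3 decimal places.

1 4.336 33.801 24.366
2 3.098 11.766 41.775
3 1.828 4.096 52.046
4 1.078 1.426 58.106
5 0.636 0.496 61.681
6 0.375 0.173 63.791
final: 63.791 1.086

Arc 1: start y=19.450, vy=16.780 → t=4.336, apex=33.801, x_land=24.366, impact vy=-25.752
  bounce: vy ← 0.59·25.752 = 15.194
Arc 2: start y=0.000, vy=15.194 → t=3.098, apex=11.766, x_land=41.775, impact vy=-15.194
  bounce: vy ← 0.59·15.194 = 8.964
Arc 3: start y=0.000, vy=8.964 → t=1.828, apex=4.096, x_land=52.046, impact vy=-8.964
  bounce: vy ← 0.59·8.964 = 5.289
Arc 4: start y=0.000, vy=5.289 → t=1.078, apex=1.426, x_land=58.106, impact vy=-5.289
  bounce: vy ← 0.59·5.289 = 3.120
Arc 5: start y=0.000, vy=3.120 → t=0.636, apex=0.496, x_land=61.681, impact vy=-3.120
  bounce: vy ← 0.59·3.120 = 1.841
Arc 6: start y=0.000, vy=1.841 → t=0.375, apex=0.173, x_land=63.791, impact vy=-1.841
  bounce: vy ← 0.59·1.841 = 1.086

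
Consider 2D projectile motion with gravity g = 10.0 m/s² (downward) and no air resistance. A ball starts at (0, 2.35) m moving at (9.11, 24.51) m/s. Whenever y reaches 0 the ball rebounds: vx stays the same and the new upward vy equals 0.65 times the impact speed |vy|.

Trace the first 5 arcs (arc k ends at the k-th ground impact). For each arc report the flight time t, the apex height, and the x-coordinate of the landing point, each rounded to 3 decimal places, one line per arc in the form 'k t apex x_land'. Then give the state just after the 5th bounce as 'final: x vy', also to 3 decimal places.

1 4.996 32.387 45.514
2 3.309 13.684 75.656
3 2.151 5.781 95.247
4 1.398 2.443 107.982
5 0.909 1.032 116.260
final: 116.260 2.953

Arc 1: start y=2.350, vy=24.510 → t=4.996, apex=32.387, x_land=45.514, impact vy=-25.451
  bounce: vy ← 0.65·25.451 = 16.543
Arc 2: start y=0.000, vy=16.543 → t=3.309, apex=13.684, x_land=75.656, impact vy=-16.543
  bounce: vy ← 0.65·16.543 = 10.753
Arc 3: start y=0.000, vy=10.753 → t=2.151, apex=5.781, x_land=95.247, impact vy=-10.753
  bounce: vy ← 0.65·10.753 = 6.989
Arc 4: start y=0.000, vy=6.989 → t=1.398, apex=2.443, x_land=107.982, impact vy=-6.989
  bounce: vy ← 0.65·6.989 = 4.543
Arc 5: start y=0.000, vy=4.543 → t=0.909, apex=1.032, x_land=116.260, impact vy=-4.543
  bounce: vy ← 0.65·4.543 = 2.953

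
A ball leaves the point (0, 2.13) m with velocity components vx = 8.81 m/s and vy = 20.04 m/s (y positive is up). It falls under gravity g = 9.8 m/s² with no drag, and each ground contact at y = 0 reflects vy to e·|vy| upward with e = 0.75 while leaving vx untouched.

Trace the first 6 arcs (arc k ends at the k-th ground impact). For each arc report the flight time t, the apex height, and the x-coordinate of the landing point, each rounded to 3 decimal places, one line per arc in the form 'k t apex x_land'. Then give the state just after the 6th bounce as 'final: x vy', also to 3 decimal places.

Arc 1: start y=2.130, vy=20.040 → t=4.193, apex=22.620, x_land=36.944, impact vy=-21.056
  bounce: vy ← 0.75·21.056 = 15.792
Arc 2: start y=0.000, vy=15.792 → t=3.223, apex=12.724, x_land=65.338, impact vy=-15.792
  bounce: vy ← 0.75·15.792 = 11.844
Arc 3: start y=0.000, vy=11.844 → t=2.417, apex=7.157, x_land=86.632, impact vy=-11.844
  bounce: vy ← 0.75·11.844 = 8.883
Arc 4: start y=0.000, vy=8.883 → t=1.813, apex=4.026, x_land=102.604, impact vy=-8.883
  bounce: vy ← 0.75·8.883 = 6.662
Arc 5: start y=0.000, vy=6.662 → t=1.360, apex=2.265, x_land=114.582, impact vy=-6.662
  bounce: vy ← 0.75·6.662 = 4.997
Arc 6: start y=0.000, vy=4.997 → t=1.020, apex=1.274, x_land=123.566, impact vy=-4.997
  bounce: vy ← 0.75·4.997 = 3.747

1 4.193 22.620 36.944
2 3.223 12.724 65.338
3 2.417 7.157 86.632
4 1.813 4.026 102.604
5 1.360 2.265 114.582
6 1.020 1.274 123.566
final: 123.566 3.747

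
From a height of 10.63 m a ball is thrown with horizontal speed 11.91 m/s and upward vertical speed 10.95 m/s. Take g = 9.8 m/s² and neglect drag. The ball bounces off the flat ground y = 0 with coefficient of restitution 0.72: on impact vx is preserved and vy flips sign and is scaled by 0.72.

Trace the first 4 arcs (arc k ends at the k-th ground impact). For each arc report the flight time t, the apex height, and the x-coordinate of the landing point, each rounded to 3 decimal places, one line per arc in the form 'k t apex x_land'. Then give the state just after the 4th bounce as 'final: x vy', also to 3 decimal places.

1 2.966 16.747 35.326
2 2.662 8.682 67.033
3 1.917 4.501 89.862
4 1.380 2.333 106.298
final: 106.298 4.869

Arc 1: start y=10.630, vy=10.950 → t=2.966, apex=16.747, x_land=35.326, impact vy=-18.118
  bounce: vy ← 0.72·18.118 = 13.045
Arc 2: start y=0.000, vy=13.045 → t=2.662, apex=8.682, x_land=67.033, impact vy=-13.045
  bounce: vy ← 0.72·13.045 = 9.392
Arc 3: start y=0.000, vy=9.392 → t=1.917, apex=4.501, x_land=89.862, impact vy=-9.392
  bounce: vy ← 0.72·9.392 = 6.762
Arc 4: start y=0.000, vy=6.762 → t=1.380, apex=2.333, x_land=106.298, impact vy=-6.762
  bounce: vy ← 0.72·6.762 = 4.869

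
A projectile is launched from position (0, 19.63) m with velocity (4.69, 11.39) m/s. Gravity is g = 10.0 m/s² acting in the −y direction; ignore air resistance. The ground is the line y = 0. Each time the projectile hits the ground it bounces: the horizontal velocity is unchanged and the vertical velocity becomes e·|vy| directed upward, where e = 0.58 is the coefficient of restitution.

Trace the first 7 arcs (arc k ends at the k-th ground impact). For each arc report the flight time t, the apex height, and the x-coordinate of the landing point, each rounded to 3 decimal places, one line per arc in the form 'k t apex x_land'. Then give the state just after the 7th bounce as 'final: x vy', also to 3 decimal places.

1 3.424 26.117 16.061
2 2.651 8.786 28.495
3 1.538 2.955 35.706
4 0.892 0.994 39.889
5 0.517 0.334 42.315
6 0.300 0.113 43.722
7 0.174 0.038 44.538
final: 44.538 0.505

Arc 1: start y=19.630, vy=11.390 → t=3.424, apex=26.117, x_land=16.061, impact vy=-22.855
  bounce: vy ← 0.58·22.855 = 13.256
Arc 2: start y=0.000, vy=13.256 → t=2.651, apex=8.786, x_land=28.495, impact vy=-13.256
  bounce: vy ← 0.58·13.256 = 7.688
Arc 3: start y=0.000, vy=7.688 → t=1.538, apex=2.955, x_land=35.706, impact vy=-7.688
  bounce: vy ← 0.58·7.688 = 4.459
Arc 4: start y=0.000, vy=4.459 → t=0.892, apex=0.994, x_land=39.889, impact vy=-4.459
  bounce: vy ← 0.58·4.459 = 2.586
Arc 5: start y=0.000, vy=2.586 → t=0.517, apex=0.334, x_land=42.315, impact vy=-2.586
  bounce: vy ← 0.58·2.586 = 1.500
Arc 6: start y=0.000, vy=1.500 → t=0.300, apex=0.113, x_land=43.722, impact vy=-1.500
  bounce: vy ← 0.58·1.500 = 0.870
Arc 7: start y=0.000, vy=0.870 → t=0.174, apex=0.038, x_land=44.538, impact vy=-0.870
  bounce: vy ← 0.58·0.870 = 0.505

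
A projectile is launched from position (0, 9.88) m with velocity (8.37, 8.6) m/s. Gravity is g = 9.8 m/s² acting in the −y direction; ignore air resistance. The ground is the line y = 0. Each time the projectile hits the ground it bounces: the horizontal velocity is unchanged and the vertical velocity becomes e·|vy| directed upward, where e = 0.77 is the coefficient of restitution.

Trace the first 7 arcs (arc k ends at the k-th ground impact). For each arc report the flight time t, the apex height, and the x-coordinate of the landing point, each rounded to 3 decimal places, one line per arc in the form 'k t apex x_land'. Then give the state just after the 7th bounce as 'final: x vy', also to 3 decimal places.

Arc 1: start y=9.880, vy=8.600 → t=2.547, apex=13.653, x_land=21.317, impact vy=-16.359
  bounce: vy ← 0.77·16.359 = 12.596
Arc 2: start y=0.000, vy=12.596 → t=2.571, apex=8.095, x_land=42.833, impact vy=-12.596
  bounce: vy ← 0.77·12.596 = 9.699
Arc 3: start y=0.000, vy=9.699 → t=1.979, apex=4.800, x_land=59.401, impact vy=-9.699
  bounce: vy ← 0.77·9.699 = 7.468
Arc 4: start y=0.000, vy=7.468 → t=1.524, apex=2.846, x_land=72.158, impact vy=-7.468
  bounce: vy ← 0.77·7.468 = 5.751
Arc 5: start y=0.000, vy=5.751 → t=1.174, apex=1.687, x_land=81.981, impact vy=-5.751
  bounce: vy ← 0.77·5.751 = 4.428
Arc 6: start y=0.000, vy=4.428 → t=0.904, apex=1.000, x_land=89.545, impact vy=-4.428
  bounce: vy ← 0.77·4.428 = 3.410
Arc 7: start y=0.000, vy=3.410 → t=0.696, apex=0.593, x_land=95.369, impact vy=-3.410
  bounce: vy ← 0.77·3.410 = 2.625

1 2.547 13.653 21.317
2 2.571 8.095 42.833
3 1.979 4.800 59.401
4 1.524 2.846 72.158
5 1.174 1.687 81.981
6 0.904 1.000 89.545
7 0.696 0.593 95.369
final: 95.369 2.625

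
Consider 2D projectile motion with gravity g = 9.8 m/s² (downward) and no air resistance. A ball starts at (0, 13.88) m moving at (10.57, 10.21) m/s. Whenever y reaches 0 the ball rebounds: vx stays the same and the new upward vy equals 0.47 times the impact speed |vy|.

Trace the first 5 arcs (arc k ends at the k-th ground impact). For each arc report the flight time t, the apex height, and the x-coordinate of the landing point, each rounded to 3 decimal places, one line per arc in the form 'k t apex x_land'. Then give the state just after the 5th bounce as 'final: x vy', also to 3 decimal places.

Arc 1: start y=13.880, vy=10.210 → t=3.021, apex=19.199, x_land=31.935, impact vy=-19.398
  bounce: vy ← 0.47·19.398 = 9.117
Arc 2: start y=0.000, vy=9.117 → t=1.861, apex=4.241, x_land=51.602, impact vy=-9.117
  bounce: vy ← 0.47·9.117 = 4.285
Arc 3: start y=0.000, vy=4.285 → t=0.875, apex=0.937, x_land=60.845, impact vy=-4.285
  bounce: vy ← 0.47·4.285 = 2.014
Arc 4: start y=0.000, vy=2.014 → t=0.411, apex=0.207, x_land=65.190, impact vy=-2.014
  bounce: vy ← 0.47·2.014 = 0.947
Arc 5: start y=0.000, vy=0.947 → t=0.193, apex=0.046, x_land=67.232, impact vy=-0.947
  bounce: vy ← 0.47·0.947 = 0.445

1 3.021 19.199 31.935
2 1.861 4.241 51.602
3 0.875 0.937 60.845
4 0.411 0.207 65.190
5 0.193 0.046 67.232
final: 67.232 0.445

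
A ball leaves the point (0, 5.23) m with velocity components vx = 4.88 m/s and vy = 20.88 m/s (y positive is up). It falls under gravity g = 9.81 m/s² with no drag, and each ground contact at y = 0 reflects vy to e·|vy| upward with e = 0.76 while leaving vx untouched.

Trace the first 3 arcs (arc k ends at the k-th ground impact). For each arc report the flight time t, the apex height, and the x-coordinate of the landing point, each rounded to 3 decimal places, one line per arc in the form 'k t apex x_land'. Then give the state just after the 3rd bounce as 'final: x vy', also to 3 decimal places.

1 4.494 27.451 21.931
2 3.596 15.856 39.479
3 2.733 9.158 52.815
final: 52.815 10.188

Arc 1: start y=5.230, vy=20.880 → t=4.494, apex=27.451, x_land=21.931, impact vy=-23.207
  bounce: vy ← 0.76·23.207 = 17.638
Arc 2: start y=0.000, vy=17.638 → t=3.596, apex=15.856, x_land=39.479, impact vy=-17.638
  bounce: vy ← 0.76·17.638 = 13.405
Arc 3: start y=0.000, vy=13.405 → t=2.733, apex=9.158, x_land=52.815, impact vy=-13.405
  bounce: vy ← 0.76·13.405 = 10.188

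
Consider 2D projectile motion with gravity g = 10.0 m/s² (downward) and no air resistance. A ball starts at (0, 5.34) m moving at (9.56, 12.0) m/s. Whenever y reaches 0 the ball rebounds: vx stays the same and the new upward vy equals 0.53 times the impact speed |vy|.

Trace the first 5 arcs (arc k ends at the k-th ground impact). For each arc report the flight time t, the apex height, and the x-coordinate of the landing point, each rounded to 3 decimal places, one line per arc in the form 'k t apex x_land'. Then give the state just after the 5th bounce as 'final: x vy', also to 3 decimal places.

1 2.784 12.540 26.612
2 1.679 3.522 42.660
3 0.890 0.989 51.166
4 0.472 0.278 55.674
5 0.250 0.078 58.063
final: 58.063 0.662

Arc 1: start y=5.340, vy=12.000 → t=2.784, apex=12.540, x_land=26.612, impact vy=-15.837
  bounce: vy ← 0.53·15.837 = 8.393
Arc 2: start y=0.000, vy=8.393 → t=1.679, apex=3.522, x_land=42.660, impact vy=-8.393
  bounce: vy ← 0.53·8.393 = 4.449
Arc 3: start y=0.000, vy=4.449 → t=0.890, apex=0.989, x_land=51.166, impact vy=-4.449
  bounce: vy ← 0.53·4.449 = 2.358
Arc 4: start y=0.000, vy=2.358 → t=0.472, apex=0.278, x_land=55.674, impact vy=-2.358
  bounce: vy ← 0.53·2.358 = 1.250
Arc 5: start y=0.000, vy=1.250 → t=0.250, apex=0.078, x_land=58.063, impact vy=-1.250
  bounce: vy ← 0.53·1.250 = 0.662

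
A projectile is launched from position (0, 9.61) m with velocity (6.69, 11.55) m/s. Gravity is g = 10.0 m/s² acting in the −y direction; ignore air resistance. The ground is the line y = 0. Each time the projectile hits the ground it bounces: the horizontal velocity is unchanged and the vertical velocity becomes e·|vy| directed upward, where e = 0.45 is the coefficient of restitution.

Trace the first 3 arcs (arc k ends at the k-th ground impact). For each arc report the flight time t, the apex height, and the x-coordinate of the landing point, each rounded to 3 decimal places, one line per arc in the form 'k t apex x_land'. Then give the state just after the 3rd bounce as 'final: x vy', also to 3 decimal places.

1 2.959 16.280 19.799
2 1.624 3.297 30.663
3 0.731 0.668 35.552
final: 35.552 1.644

Arc 1: start y=9.610, vy=11.550 → t=2.959, apex=16.280, x_land=19.799, impact vy=-18.044
  bounce: vy ← 0.45·18.044 = 8.120
Arc 2: start y=0.000, vy=8.120 → t=1.624, apex=3.297, x_land=30.663, impact vy=-8.120
  bounce: vy ← 0.45·8.120 = 3.654
Arc 3: start y=0.000, vy=3.654 → t=0.731, apex=0.668, x_land=35.552, impact vy=-3.654
  bounce: vy ← 0.45·3.654 = 1.644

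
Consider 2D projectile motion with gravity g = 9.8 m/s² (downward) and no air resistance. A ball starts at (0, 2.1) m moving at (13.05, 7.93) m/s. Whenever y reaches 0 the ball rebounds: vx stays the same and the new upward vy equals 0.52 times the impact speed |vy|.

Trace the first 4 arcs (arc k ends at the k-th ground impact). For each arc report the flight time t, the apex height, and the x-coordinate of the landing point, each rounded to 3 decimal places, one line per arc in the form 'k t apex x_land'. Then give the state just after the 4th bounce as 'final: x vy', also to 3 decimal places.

1 1.850 5.308 24.143
2 1.082 1.435 38.269
3 0.563 0.388 45.615
4 0.293 0.105 49.435
final: 49.435 0.746

Arc 1: start y=2.100, vy=7.930 → t=1.850, apex=5.308, x_land=24.143, impact vy=-10.200
  bounce: vy ← 0.52·10.200 = 5.304
Arc 2: start y=0.000, vy=5.304 → t=1.082, apex=1.435, x_land=38.269, impact vy=-5.304
  bounce: vy ← 0.52·5.304 = 2.758
Arc 3: start y=0.000, vy=2.758 → t=0.563, apex=0.388, x_land=45.615, impact vy=-2.758
  bounce: vy ← 0.52·2.758 = 1.434
Arc 4: start y=0.000, vy=1.434 → t=0.293, apex=0.105, x_land=49.435, impact vy=-1.434
  bounce: vy ← 0.52·1.434 = 0.746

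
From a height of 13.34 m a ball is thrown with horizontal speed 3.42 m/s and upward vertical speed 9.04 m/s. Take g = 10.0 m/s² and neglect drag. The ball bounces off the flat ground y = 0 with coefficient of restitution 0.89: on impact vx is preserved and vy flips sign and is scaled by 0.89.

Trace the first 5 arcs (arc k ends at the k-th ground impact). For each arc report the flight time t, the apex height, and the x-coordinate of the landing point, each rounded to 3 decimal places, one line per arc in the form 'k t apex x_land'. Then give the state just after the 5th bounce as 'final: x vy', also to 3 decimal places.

1 2.771 17.426 9.476
2 3.323 13.803 20.841
3 2.958 10.934 30.956
4 2.632 8.660 39.958
5 2.343 6.860 47.970
final: 47.970 10.425

Arc 1: start y=13.340, vy=9.040 → t=2.771, apex=17.426, x_land=9.476, impact vy=-18.669
  bounce: vy ← 0.89·18.669 = 16.615
Arc 2: start y=0.000, vy=16.615 → t=3.323, apex=13.803, x_land=20.841, impact vy=-16.615
  bounce: vy ← 0.89·16.615 = 14.788
Arc 3: start y=0.000, vy=14.788 → t=2.958, apex=10.934, x_land=30.956, impact vy=-14.788
  bounce: vy ← 0.89·14.788 = 13.161
Arc 4: start y=0.000, vy=13.161 → t=2.632, apex=8.660, x_land=39.958, impact vy=-13.161
  bounce: vy ← 0.89·13.161 = 11.713
Arc 5: start y=0.000, vy=11.713 → t=2.343, apex=6.860, x_land=47.970, impact vy=-11.713
  bounce: vy ← 0.89·11.713 = 10.425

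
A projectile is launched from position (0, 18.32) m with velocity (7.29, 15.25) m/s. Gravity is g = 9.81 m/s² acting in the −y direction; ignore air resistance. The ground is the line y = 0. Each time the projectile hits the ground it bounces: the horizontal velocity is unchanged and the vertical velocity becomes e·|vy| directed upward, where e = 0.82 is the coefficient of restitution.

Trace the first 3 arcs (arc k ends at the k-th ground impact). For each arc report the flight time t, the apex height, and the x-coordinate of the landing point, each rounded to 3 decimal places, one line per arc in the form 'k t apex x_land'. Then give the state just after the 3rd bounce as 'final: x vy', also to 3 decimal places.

Arc 1: start y=18.320, vy=15.250 → t=4.035, apex=30.173, x_land=29.413, impact vy=-24.331
  bounce: vy ← 0.82·24.331 = 19.951
Arc 2: start y=0.000, vy=19.951 → t=4.068, apex=20.289, x_land=59.066, impact vy=-19.951
  bounce: vy ← 0.82·19.951 = 16.360
Arc 3: start y=0.000, vy=16.360 → t=3.335, apex=13.642, x_land=83.381, impact vy=-16.360
  bounce: vy ← 0.82·16.360 = 13.415

1 4.035 30.173 29.413
2 4.068 20.289 59.066
3 3.335 13.642 83.381
final: 83.381 13.415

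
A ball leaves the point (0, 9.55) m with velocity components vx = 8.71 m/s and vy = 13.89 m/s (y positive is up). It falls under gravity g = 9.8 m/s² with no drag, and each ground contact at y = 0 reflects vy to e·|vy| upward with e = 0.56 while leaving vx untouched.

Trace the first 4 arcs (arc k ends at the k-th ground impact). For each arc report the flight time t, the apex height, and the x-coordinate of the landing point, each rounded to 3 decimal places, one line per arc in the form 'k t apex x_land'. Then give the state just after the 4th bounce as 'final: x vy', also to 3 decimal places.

1 3.407 19.393 29.673
2 2.228 6.082 49.080
3 1.248 1.907 59.949
4 0.699 0.598 66.035
final: 66.035 1.917

Arc 1: start y=9.550, vy=13.890 → t=3.407, apex=19.393, x_land=29.673, impact vy=-19.496
  bounce: vy ← 0.56·19.496 = 10.918
Arc 2: start y=0.000, vy=10.918 → t=2.228, apex=6.082, x_land=49.080, impact vy=-10.918
  bounce: vy ← 0.56·10.918 = 6.114
Arc 3: start y=0.000, vy=6.114 → t=1.248, apex=1.907, x_land=59.949, impact vy=-6.114
  bounce: vy ← 0.56·6.114 = 3.424
Arc 4: start y=0.000, vy=3.424 → t=0.699, apex=0.598, x_land=66.035, impact vy=-3.424
  bounce: vy ← 0.56·3.424 = 1.917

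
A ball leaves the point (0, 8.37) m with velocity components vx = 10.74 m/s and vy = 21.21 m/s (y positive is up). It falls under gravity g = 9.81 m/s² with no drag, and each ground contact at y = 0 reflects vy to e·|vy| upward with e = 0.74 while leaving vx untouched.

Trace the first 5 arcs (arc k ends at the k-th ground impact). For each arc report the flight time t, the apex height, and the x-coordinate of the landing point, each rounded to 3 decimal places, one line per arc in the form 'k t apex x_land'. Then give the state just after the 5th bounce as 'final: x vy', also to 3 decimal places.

Arc 1: start y=8.370, vy=21.210 → t=4.688, apex=31.299, x_land=50.351, impact vy=-24.781
  bounce: vy ← 0.74·24.781 = 18.338
Arc 2: start y=0.000, vy=18.338 → t=3.739, apex=17.139, x_land=90.503, impact vy=-18.338
  bounce: vy ← 0.74·18.338 = 13.570
Arc 3: start y=0.000, vy=13.570 → t=2.767, apex=9.385, x_land=120.216, impact vy=-13.570
  bounce: vy ← 0.74·13.570 = 10.042
Arc 4: start y=0.000, vy=10.042 → t=2.047, apex=5.139, x_land=142.203, impact vy=-10.042
  bounce: vy ← 0.74·10.042 = 7.431
Arc 5: start y=0.000, vy=7.431 → t=1.515, apex=2.814, x_land=158.474, impact vy=-7.431
  bounce: vy ← 0.74·7.431 = 5.499

1 4.688 31.299 50.351
2 3.739 17.139 90.503
3 2.767 9.385 120.216
4 2.047 5.139 142.203
5 1.515 2.814 158.474
final: 158.474 5.499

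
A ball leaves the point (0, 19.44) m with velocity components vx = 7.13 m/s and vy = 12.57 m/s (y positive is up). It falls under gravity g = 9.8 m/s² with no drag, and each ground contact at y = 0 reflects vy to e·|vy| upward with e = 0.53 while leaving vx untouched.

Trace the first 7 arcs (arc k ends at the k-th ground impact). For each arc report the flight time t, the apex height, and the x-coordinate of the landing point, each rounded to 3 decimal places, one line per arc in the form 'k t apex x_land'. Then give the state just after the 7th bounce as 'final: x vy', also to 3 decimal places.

Arc 1: start y=19.440, vy=12.570 → t=3.652, apex=27.501, x_land=26.037, impact vy=-23.217
  bounce: vy ← 0.53·23.217 = 12.305
Arc 2: start y=0.000, vy=12.305 → t=2.511, apex=7.725, x_land=43.942, impact vy=-12.305
  bounce: vy ← 0.53·12.305 = 6.522
Arc 3: start y=0.000, vy=6.522 → t=1.331, apex=2.170, x_land=53.432, impact vy=-6.522
  bounce: vy ← 0.53·6.522 = 3.456
Arc 4: start y=0.000, vy=3.456 → t=0.705, apex=0.610, x_land=58.461, impact vy=-3.456
  bounce: vy ← 0.53·3.456 = 1.832
Arc 5: start y=0.000, vy=1.832 → t=0.374, apex=0.171, x_land=61.127, impact vy=-1.832
  bounce: vy ← 0.53·1.832 = 0.971
Arc 6: start y=0.000, vy=0.971 → t=0.198, apex=0.048, x_land=62.540, impact vy=-0.971
  bounce: vy ← 0.53·0.971 = 0.515
Arc 7: start y=0.000, vy=0.515 → t=0.105, apex=0.014, x_land=63.288, impact vy=-0.515
  bounce: vy ← 0.53·0.515 = 0.273

1 3.652 27.501 26.037
2 2.511 7.725 43.942
3 1.331 2.170 53.432
4 0.705 0.610 58.461
5 0.374 0.171 61.127
6 0.198 0.048 62.540
7 0.105 0.014 63.288
final: 63.288 0.273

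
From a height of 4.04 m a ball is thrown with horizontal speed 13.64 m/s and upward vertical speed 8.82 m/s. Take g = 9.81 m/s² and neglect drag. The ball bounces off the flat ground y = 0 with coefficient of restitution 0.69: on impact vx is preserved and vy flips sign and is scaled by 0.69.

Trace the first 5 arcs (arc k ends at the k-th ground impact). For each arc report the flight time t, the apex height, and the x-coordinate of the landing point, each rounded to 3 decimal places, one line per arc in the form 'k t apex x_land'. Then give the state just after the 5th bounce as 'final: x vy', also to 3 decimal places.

Arc 1: start y=4.040, vy=8.820 → t=2.177, apex=8.005, x_land=29.689, impact vy=-12.532
  bounce: vy ← 0.69·12.532 = 8.647
Arc 2: start y=0.000, vy=8.647 → t=1.763, apex=3.811, x_land=53.735, impact vy=-8.647
  bounce: vy ← 0.69·8.647 = 5.967
Arc 3: start y=0.000, vy=5.967 → t=1.216, apex=1.814, x_land=70.327, impact vy=-5.967
  bounce: vy ← 0.69·5.967 = 4.117
Arc 4: start y=0.000, vy=4.117 → t=0.839, apex=0.864, x_land=81.776, impact vy=-4.117
  bounce: vy ← 0.69·4.117 = 2.841
Arc 5: start y=0.000, vy=2.841 → t=0.579, apex=0.411, x_land=89.675, impact vy=-2.841
  bounce: vy ← 0.69·2.841 = 1.960

1 2.177 8.005 29.689
2 1.763 3.811 53.735
3 1.216 1.814 70.327
4 0.839 0.864 81.776
5 0.579 0.411 89.675
final: 89.675 1.960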